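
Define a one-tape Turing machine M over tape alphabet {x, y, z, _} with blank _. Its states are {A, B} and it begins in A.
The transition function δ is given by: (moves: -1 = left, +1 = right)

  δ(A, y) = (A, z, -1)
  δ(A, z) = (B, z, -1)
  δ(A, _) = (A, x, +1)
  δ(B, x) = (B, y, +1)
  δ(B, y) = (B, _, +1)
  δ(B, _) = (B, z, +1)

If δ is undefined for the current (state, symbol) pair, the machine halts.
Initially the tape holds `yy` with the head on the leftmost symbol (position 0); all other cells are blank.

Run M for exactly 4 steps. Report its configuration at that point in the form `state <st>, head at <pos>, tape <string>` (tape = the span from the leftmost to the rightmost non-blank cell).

state B, head at 0, tape yzy

state=A head=0 tape=_[y]y   (A,y)→(A,z,-1)
state=A head=-1 tape=[_]zy   (A,_)→(A,x,+1)
state=A head=0 tape=x[z]y   (A,z)→(B,z,-1)
state=B head=-1 tape=[x]zy   (B,x)→(B,y,+1)
state=B head=0 tape=y[z]y
After 4 steps: state B, head at 0, tape yzy.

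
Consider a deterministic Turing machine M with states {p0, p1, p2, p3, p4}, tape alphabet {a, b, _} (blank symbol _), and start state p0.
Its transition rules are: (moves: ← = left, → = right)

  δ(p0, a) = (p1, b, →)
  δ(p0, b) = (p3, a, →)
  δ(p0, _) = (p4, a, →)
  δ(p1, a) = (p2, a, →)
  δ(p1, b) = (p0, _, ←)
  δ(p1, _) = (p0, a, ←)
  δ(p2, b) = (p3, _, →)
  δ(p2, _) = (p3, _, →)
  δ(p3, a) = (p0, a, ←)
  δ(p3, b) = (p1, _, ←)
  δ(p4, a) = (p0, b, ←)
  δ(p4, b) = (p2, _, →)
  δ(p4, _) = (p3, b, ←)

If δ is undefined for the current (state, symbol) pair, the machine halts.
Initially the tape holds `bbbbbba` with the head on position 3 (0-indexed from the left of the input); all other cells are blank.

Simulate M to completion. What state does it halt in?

p0 | bbb[b]bba   read b → write a, move →, go to p3
p3 | bbba[b]ba   read b → write _, move ←, go to p1
p1 | bbb[a]_ba   read a → write a, move →, go to p2
p2 | bbba[_]ba   read _ → write _, move →, go to p3
p3 | bbba_[b]a   read b → write _, move ←, go to p1
p1 | bbba[_]_a   read _ → write a, move ←, go to p0
p0 | bbb[a]a_a   read a → write b, move →, go to p1
p1 | bbbb[a]_a   read a → write a, move →, go to p2
p2 | bbbba[_]a   read _ → write _, move →, go to p3
p3 | bbbba_[a]   read a → write a, move ←, go to p0
p0 | bbbba[_]a   read _ → write a, move →, go to p4
p4 | bbbbaa[a]   read a → write b, move ←, go to p0
p0 | bbbba[a]b   read a → write b, move →, go to p1
p1 | bbbbab[b]   read b → write _, move ←, go to p0
p0 | bbbba[b]_   read b → write a, move →, go to p3
p3 | bbbbaa[_]
No transition is defined for (p3, _); M halts in state p3.

p3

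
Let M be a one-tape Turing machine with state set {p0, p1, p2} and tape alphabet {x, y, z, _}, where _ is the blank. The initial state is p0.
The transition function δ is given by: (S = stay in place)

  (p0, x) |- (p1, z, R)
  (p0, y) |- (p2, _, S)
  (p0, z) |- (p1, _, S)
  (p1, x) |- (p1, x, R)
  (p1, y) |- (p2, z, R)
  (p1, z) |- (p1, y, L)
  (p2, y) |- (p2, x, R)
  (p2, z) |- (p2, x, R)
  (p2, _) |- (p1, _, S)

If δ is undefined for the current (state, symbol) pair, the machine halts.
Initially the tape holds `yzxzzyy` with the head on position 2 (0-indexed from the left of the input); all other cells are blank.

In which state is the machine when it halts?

p1

p0 | yz[x]zzyy_   read x → write z, move R, go to p1
p1 | yzz[z]zyy_   read z → write y, move L, go to p1
p1 | yz[z]yzyy_   read z → write y, move L, go to p1
p1 | y[z]yyzyy_   read z → write y, move L, go to p1
p1 | [y]yyyzyy_   read y → write z, move R, go to p2
p2 | z[y]yyzyy_   read y → write x, move R, go to p2
p2 | zx[y]yzyy_   read y → write x, move R, go to p2
p2 | zxx[y]zyy_   read y → write x, move R, go to p2
p2 | zxxx[z]yy_   read z → write x, move R, go to p2
p2 | zxxxx[y]y_   read y → write x, move R, go to p2
p2 | zxxxxx[y]_   read y → write x, move R, go to p2
p2 | zxxxxxx[_]   read _ → write _, move S, go to p1
p1 | zxxxxxx[_]
No transition is defined for (p1, _); M halts in state p1.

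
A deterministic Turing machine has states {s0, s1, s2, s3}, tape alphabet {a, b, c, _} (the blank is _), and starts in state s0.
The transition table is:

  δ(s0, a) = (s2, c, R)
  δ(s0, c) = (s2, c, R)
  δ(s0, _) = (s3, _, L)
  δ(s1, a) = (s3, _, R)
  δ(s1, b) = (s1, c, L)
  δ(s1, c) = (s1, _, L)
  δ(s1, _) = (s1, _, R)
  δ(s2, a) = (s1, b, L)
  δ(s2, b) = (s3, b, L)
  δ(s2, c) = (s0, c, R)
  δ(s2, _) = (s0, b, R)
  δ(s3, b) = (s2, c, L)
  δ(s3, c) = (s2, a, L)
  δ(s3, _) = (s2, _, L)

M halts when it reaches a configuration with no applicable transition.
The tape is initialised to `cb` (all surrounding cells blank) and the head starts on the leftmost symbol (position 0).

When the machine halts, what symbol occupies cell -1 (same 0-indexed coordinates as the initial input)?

s0 | ____[c]b   read c → write c, move R, go to s2
s2 | ____c[b]   read b → write b, move L, go to s3
s3 | ____[c]b   read c → write a, move L, go to s2
s2 | ___[_]ab   read _ → write b, move R, go to s0
s0 | ___b[a]b   read a → write c, move R, go to s2
s2 | ___bc[b]   read b → write b, move L, go to s3
s3 | ___b[c]b   read c → write a, move L, go to s2
s2 | ___[b]ab   read b → write b, move L, go to s3
s3 | __[_]bab   read _ → write _, move L, go to s2
s2 | _[_]_bab   read _ → write b, move R, go to s0
s0 | _b[_]bab   read _ → write _, move L, go to s3
s3 | _[b]_bab   read b → write c, move L, go to s2
s2 | [_]c_bab   read _ → write b, move R, go to s0
s0 | b[c]_bab   read c → write c, move R, go to s2
s2 | bc[_]bab   read _ → write b, move R, go to s0
s0 | bcb[b]ab
Cell -1 holds b when M halts.

b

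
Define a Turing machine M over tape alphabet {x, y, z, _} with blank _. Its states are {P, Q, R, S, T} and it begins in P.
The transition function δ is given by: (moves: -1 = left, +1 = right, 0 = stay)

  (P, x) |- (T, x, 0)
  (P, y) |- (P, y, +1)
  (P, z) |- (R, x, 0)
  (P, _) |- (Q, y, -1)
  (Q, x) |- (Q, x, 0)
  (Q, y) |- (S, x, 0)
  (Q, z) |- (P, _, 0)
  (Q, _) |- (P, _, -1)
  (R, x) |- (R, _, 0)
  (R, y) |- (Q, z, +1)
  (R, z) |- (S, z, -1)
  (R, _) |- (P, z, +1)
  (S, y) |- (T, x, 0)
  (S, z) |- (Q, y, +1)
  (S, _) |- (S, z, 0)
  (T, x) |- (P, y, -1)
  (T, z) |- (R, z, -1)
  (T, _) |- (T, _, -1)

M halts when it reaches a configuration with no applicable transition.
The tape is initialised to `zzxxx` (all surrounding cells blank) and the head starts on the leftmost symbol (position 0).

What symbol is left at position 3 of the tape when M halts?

y

state=P head=0 tape=[z]zxxx_   (P,z)→(R,x,0)
state=R head=0 tape=[x]zxxx_   (R,x)→(R,_,0)
state=R head=0 tape=[_]zxxx_   (R,_)→(P,z,+1)
state=P head=1 tape=z[z]xxx_   (P,z)→(R,x,0)
state=R head=1 tape=z[x]xxx_   (R,x)→(R,_,0)
state=R head=1 tape=z[_]xxx_   (R,_)→(P,z,+1)
state=P head=2 tape=zz[x]xx_   (P,x)→(T,x,0)
state=T head=2 tape=zz[x]xx_   (T,x)→(P,y,-1)
state=P head=1 tape=z[z]yxx_   (P,z)→(R,x,0)
state=R head=1 tape=z[x]yxx_   (R,x)→(R,_,0)
state=R head=1 tape=z[_]yxx_   (R,_)→(P,z,+1)
state=P head=2 tape=zz[y]xx_   (P,y)→(P,y,+1)
state=P head=3 tape=zzy[x]x_   (P,x)→(T,x,0)
state=T head=3 tape=zzy[x]x_   (T,x)→(P,y,-1)
state=P head=2 tape=zz[y]yx_   (P,y)→(P,y,+1)
state=P head=3 tape=zzy[y]x_   (P,y)→(P,y,+1)
state=P head=4 tape=zzyy[x]_   (P,x)→(T,x,0)
state=T head=4 tape=zzyy[x]_   (T,x)→(P,y,-1)
state=P head=3 tape=zzy[y]y_   (P,y)→(P,y,+1)
state=P head=4 tape=zzyy[y]_   (P,y)→(P,y,+1)
state=P head=5 tape=zzyyy[_]   (P,_)→(Q,y,-1)
state=Q head=4 tape=zzyy[y]y   (Q,y)→(S,x,0)
state=S head=4 tape=zzyy[x]y
Cell 3 holds y when M halts.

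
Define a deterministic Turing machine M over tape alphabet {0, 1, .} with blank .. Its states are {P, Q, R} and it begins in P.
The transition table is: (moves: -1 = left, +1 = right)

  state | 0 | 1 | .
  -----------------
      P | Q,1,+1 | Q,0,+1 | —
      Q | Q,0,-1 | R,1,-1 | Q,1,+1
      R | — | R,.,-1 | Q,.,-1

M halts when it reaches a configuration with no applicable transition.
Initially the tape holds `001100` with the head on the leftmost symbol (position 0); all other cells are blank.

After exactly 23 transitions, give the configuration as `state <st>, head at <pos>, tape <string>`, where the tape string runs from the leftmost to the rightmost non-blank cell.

state Q, head at -3, tape 111...101100

state=P head=0 tape=......[0]01100   (P,0)→(Q,1,+1)
state=Q head=1 tape=......1[0]1100   (Q,0)→(Q,0,-1)
state=Q head=0 tape=......[1]01100   (Q,1)→(R,1,-1)
state=R head=-1 tape=.....[.]101100   (R,.)→(Q,.,-1)
state=Q head=-2 tape=....[.].101100   (Q,.)→(Q,1,+1)
state=Q head=-1 tape=....1[.]101100   (Q,.)→(Q,1,+1)
state=Q head=0 tape=....11[1]01100   (Q,1)→(R,1,-1)
state=R head=-1 tape=....1[1]101100   (R,1)→(R,.,-1)
state=R head=-2 tape=....[1].101100   (R,1)→(R,.,-1)
state=R head=-3 tape=...[.]..101100   (R,.)→(Q,.,-1)
state=Q head=-4 tape=..[.]...101100   (Q,.)→(Q,1,+1)
state=Q head=-3 tape=..1[.]..101100   (Q,.)→(Q,1,+1)
state=Q head=-2 tape=..11[.].101100   (Q,.)→(Q,1,+1)
state=Q head=-1 tape=..111[.]101100   (Q,.)→(Q,1,+1)
state=Q head=0 tape=..1111[1]01100   (Q,1)→(R,1,-1)
state=R head=-1 tape=..111[1]101100   (R,1)→(R,.,-1)
state=R head=-2 tape=..11[1].101100   (R,1)→(R,.,-1)
state=R head=-3 tape=..1[1]..101100   (R,1)→(R,.,-1)
state=R head=-4 tape=..[1]...101100   (R,1)→(R,.,-1)
state=R head=-5 tape=.[.]....101100   (R,.)→(Q,.,-1)
state=Q head=-6 tape=[.].....101100   (Q,.)→(Q,1,+1)
state=Q head=-5 tape=1[.]....101100   (Q,.)→(Q,1,+1)
state=Q head=-4 tape=11[.]...101100   (Q,.)→(Q,1,+1)
state=Q head=-3 tape=111[.]..101100
After 23 steps: state Q, head at -3, tape 111...101100.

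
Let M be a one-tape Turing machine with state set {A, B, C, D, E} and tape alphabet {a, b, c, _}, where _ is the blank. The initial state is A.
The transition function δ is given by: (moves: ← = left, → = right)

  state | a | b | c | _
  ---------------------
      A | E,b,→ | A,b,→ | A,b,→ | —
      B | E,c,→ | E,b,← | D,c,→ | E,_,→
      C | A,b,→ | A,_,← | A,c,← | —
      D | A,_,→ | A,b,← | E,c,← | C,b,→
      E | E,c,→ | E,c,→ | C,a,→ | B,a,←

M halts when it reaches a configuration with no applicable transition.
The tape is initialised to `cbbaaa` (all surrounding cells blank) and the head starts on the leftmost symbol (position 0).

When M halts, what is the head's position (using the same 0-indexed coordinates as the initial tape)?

A | [c]bbaaa__   read c → write b, move →, go to A
A | b[b]baaa__   read b → write b, move →, go to A
A | bb[b]aaa__   read b → write b, move →, go to A
A | bbb[a]aa__   read a → write b, move →, go to E
E | bbbb[a]a__   read a → write c, move →, go to E
E | bbbbc[a]__   read a → write c, move →, go to E
E | bbbbcc[_]_   read _ → write a, move ←, go to B
B | bbbbc[c]a_   read c → write c, move →, go to D
D | bbbbcc[a]_   read a → write _, move →, go to A
A | bbbbcc_[_]
At halt the head is at cell 7.

7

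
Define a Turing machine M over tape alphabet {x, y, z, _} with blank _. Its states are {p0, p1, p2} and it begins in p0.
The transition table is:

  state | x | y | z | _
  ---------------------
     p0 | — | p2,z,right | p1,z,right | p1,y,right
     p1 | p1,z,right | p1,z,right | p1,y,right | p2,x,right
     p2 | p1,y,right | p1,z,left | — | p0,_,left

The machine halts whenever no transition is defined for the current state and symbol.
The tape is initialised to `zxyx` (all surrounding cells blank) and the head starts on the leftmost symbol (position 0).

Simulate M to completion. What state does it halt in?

state=p0 head=0 tape=[z]xyx__   (p0,z)→(p1,z,right)
state=p1 head=1 tape=z[x]yx__   (p1,x)→(p1,z,right)
state=p1 head=2 tape=zz[y]x__   (p1,y)→(p1,z,right)
state=p1 head=3 tape=zzz[x]__   (p1,x)→(p1,z,right)
state=p1 head=4 tape=zzzz[_]_   (p1,_)→(p2,x,right)
state=p2 head=5 tape=zzzzx[_]   (p2,_)→(p0,_,left)
state=p0 head=4 tape=zzzz[x]_
No transition is defined for (p0, x); M halts in state p0.

p0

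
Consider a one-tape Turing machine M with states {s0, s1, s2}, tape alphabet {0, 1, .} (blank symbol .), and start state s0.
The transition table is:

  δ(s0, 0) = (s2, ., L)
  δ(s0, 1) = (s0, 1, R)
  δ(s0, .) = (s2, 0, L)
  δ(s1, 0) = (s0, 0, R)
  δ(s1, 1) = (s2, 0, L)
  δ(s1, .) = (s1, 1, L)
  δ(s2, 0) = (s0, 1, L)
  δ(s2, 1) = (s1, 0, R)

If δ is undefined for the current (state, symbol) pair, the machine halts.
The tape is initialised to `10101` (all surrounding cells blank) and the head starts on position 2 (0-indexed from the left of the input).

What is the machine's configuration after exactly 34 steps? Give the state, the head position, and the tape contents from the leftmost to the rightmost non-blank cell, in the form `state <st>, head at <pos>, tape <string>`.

state s1, head at 6, tape 100010010

state=s0 head=2 tape=10[1]01....   (s0,1)→(s0,1,R)
state=s0 head=3 tape=101[0]1....   (s0,0)→(s2,.,L)
state=s2 head=2 tape=10[1].1....   (s2,1)→(s1,0,R)
state=s1 head=3 tape=100[.]1....   (s1,.)→(s1,1,L)
state=s1 head=2 tape=10[0]11....   (s1,0)→(s0,0,R)
state=s0 head=3 tape=100[1]1....   (s0,1)→(s0,1,R)
state=s0 head=4 tape=1001[1]....   (s0,1)→(s0,1,R)
state=s0 head=5 tape=10011[.]...   (s0,.)→(s2,0,L)
state=s2 head=4 tape=1001[1]0...   (s2,1)→(s1,0,R)
state=s1 head=5 tape=10010[0]...   (s1,0)→(s0,0,R)
state=s0 head=6 tape=100100[.]..   (s0,.)→(s2,0,L)
state=s2 head=5 tape=10010[0]0..   (s2,0)→(s0,1,L)
state=s0 head=4 tape=1001[0]10..   (s0,0)→(s2,.,L)
state=s2 head=3 tape=100[1].10..   (s2,1)→(s1,0,R)
state=s1 head=4 tape=1000[.]10..   (s1,.)→(s1,1,L)
state=s1 head=3 tape=100[0]110..   (s1,0)→(s0,0,R)
state=s0 head=4 tape=1000[1]10..   (s0,1)→(s0,1,R)
state=s0 head=5 tape=10001[1]0..   (s0,1)→(s0,1,R)
state=s0 head=6 tape=100011[0]..   (s0,0)→(s2,.,L)
state=s2 head=5 tape=10001[1]...   (s2,1)→(s1,0,R)
state=s1 head=6 tape=100010[.]..   (s1,.)→(s1,1,L)
state=s1 head=5 tape=10001[0]1..   (s1,0)→(s0,0,R)
state=s0 head=6 tape=100010[1]..   (s0,1)→(s0,1,R)
state=s0 head=7 tape=1000101[.].   (s0,.)→(s2,0,L)
state=s2 head=6 tape=100010[1]0.   (s2,1)→(s1,0,R)
state=s1 head=7 tape=1000100[0].   (s1,0)→(s0,0,R)
state=s0 head=8 tape=10001000[.]   (s0,.)→(s2,0,L)
state=s2 head=7 tape=1000100[0]0   (s2,0)→(s0,1,L)
state=s0 head=6 tape=100010[0]10   (s0,0)→(s2,.,L)
state=s2 head=5 tape=10001[0].10   (s2,0)→(s0,1,L)
state=s0 head=4 tape=1000[1]1.10   (s0,1)→(s0,1,R)
state=s0 head=5 tape=10001[1].10   (s0,1)→(s0,1,R)
state=s0 head=6 tape=100011[.]10   (s0,.)→(s2,0,L)
state=s2 head=5 tape=10001[1]010   (s2,1)→(s1,0,R)
state=s1 head=6 tape=100010[0]10
After 34 steps: state s1, head at 6, tape 100010010.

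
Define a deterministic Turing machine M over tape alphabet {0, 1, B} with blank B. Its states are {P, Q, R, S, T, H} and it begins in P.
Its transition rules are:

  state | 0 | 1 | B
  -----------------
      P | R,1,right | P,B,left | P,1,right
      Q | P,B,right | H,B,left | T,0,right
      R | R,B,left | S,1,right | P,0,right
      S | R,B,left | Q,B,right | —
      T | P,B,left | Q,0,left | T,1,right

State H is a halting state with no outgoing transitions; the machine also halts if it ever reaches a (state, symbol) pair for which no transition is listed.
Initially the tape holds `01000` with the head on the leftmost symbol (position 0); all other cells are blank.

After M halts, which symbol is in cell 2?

B

state=P head=0 tape=[0]1000   (P,0)→(R,1,right)
state=R head=1 tape=1[1]000   (R,1)→(S,1,right)
state=S head=2 tape=11[0]00   (S,0)→(R,B,left)
state=R head=1 tape=1[1]B00   (R,1)→(S,1,right)
state=S head=2 tape=11[B]00
Cell 2 holds B when M halts.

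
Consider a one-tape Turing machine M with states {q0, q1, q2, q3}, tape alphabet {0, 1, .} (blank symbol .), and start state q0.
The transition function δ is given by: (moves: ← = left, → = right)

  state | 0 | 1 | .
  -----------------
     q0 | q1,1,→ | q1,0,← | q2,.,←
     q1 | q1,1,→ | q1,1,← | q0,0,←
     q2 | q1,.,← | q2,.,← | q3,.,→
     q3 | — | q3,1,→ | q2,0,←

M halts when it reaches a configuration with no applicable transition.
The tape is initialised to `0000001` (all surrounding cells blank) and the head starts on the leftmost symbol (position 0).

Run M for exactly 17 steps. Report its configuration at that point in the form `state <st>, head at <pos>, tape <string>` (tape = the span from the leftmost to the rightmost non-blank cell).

state q2, head at -3, tape 001111111

q0 | ...[0]000001   read 0 → write 1, move →, go to q1
q1 | ...1[0]00001   read 0 → write 1, move →, go to q1
q1 | ...11[0]0001   read 0 → write 1, move →, go to q1
q1 | ...111[0]001   read 0 → write 1, move →, go to q1
q1 | ...1111[0]01   read 0 → write 1, move →, go to q1
q1 | ...11111[0]1   read 0 → write 1, move →, go to q1
q1 | ...111111[1]   read 1 → write 1, move ←, go to q1
q1 | ...11111[1]1   read 1 → write 1, move ←, go to q1
q1 | ...1111[1]11   read 1 → write 1, move ←, go to q1
q1 | ...111[1]111   read 1 → write 1, move ←, go to q1
q1 | ...11[1]1111   read 1 → write 1, move ←, go to q1
q1 | ...1[1]11111   read 1 → write 1, move ←, go to q1
q1 | ...[1]111111   read 1 → write 1, move ←, go to q1
q1 | ..[.]1111111   read . → write 0, move ←, go to q0
q0 | .[.]01111111   read . → write ., move ←, go to q2
q2 | [.].01111111   read . → write ., move →, go to q3
q3 | .[.]01111111   read . → write 0, move ←, go to q2
q2 | [.]001111111
After 17 steps: state q2, head at -3, tape 001111111.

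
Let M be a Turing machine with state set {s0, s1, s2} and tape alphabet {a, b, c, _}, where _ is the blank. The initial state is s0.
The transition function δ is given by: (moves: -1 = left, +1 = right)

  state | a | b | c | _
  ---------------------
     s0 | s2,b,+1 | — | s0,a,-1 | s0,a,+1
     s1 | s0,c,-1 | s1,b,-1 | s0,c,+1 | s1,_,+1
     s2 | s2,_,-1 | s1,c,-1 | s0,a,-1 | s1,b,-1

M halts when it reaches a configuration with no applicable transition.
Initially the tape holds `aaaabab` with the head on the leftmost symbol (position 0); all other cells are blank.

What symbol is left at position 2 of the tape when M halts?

c

s0 | _[a]aaabab   read a → write b, move +1, go to s2
s2 | _b[a]aabab   read a → write _, move -1, go to s2
s2 | _[b]_aabab   read b → write c, move -1, go to s1
s1 | [_]c_aabab   read _ → write _, move +1, go to s1
s1 | _[c]_aabab   read c → write c, move +1, go to s0
s0 | _c[_]aabab   read _ → write a, move +1, go to s0
s0 | _ca[a]abab   read a → write b, move +1, go to s2
s2 | _cab[a]bab   read a → write _, move -1, go to s2
s2 | _ca[b]_bab   read b → write c, move -1, go to s1
s1 | _c[a]c_bab   read a → write c, move -1, go to s0
s0 | _[c]cc_bab   read c → write a, move -1, go to s0
s0 | [_]acc_bab   read _ → write a, move +1, go to s0
s0 | a[a]cc_bab   read a → write b, move +1, go to s2
s2 | ab[c]c_bab   read c → write a, move -1, go to s0
s0 | a[b]ac_bab
Cell 2 holds c when M halts.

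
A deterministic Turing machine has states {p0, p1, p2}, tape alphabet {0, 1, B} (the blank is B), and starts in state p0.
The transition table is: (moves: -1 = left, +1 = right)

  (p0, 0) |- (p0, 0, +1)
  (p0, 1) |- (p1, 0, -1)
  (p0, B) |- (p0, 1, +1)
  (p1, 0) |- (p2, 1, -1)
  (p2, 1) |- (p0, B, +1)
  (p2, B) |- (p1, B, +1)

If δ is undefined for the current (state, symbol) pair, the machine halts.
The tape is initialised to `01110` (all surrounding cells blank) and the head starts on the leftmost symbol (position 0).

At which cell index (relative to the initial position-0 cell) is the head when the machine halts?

0

p0 | B[0]1110   read 0 → write 0, move +1, go to p0
p0 | B0[1]110   read 1 → write 0, move -1, go to p1
p1 | B[0]0110   read 0 → write 1, move -1, go to p2
p2 | [B]10110   read B → write B, move +1, go to p1
p1 | B[1]0110
At halt the head is at cell 0.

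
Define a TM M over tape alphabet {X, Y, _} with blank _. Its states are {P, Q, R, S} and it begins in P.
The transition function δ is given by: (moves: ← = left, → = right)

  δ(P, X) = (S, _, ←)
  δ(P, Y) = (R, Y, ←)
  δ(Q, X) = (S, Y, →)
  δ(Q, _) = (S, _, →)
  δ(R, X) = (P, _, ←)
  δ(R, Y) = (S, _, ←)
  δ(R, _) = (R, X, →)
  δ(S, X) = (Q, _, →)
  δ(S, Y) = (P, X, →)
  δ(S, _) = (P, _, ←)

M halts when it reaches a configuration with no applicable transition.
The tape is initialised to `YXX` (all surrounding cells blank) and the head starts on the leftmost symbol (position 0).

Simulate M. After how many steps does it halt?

P | _[Y]XX_   read Y → write Y, move ←, go to R
R | [_]YXX_   read _ → write X, move →, go to R
R | X[Y]XX_   read Y → write _, move ←, go to S
S | [X]_XX_   read X → write _, move →, go to Q
Q | _[_]XX_   read _ → write _, move →, go to S
S | __[X]X_   read X → write _, move →, go to Q
Q | ___[X]_   read X → write Y, move →, go to S
S | ___Y[_]   read _ → write _, move ←, go to P
P | ___[Y]_   read Y → write Y, move ←, go to R
R | __[_]Y_   read _ → write X, move →, go to R
R | __X[Y]_   read Y → write _, move ←, go to S
S | __[X]__   read X → write _, move →, go to Q
Q | ___[_]_   read _ → write _, move →, go to S
S | ____[_]   read _ → write _, move ←, go to P
P | ___[_]_
M halts after 14 transitions.

14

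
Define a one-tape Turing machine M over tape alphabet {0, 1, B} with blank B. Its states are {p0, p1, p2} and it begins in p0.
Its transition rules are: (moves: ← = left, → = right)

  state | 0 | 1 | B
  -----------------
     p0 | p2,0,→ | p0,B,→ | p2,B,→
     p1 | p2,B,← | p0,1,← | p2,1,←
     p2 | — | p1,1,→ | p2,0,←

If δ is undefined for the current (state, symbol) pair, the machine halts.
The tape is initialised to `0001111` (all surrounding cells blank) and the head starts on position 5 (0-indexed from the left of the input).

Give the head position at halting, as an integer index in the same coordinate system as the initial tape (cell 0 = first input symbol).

7

p0 | 00011[1]1BB   read 1 → write B, move →, go to p0
p0 | 00011B[1]BB   read 1 → write B, move →, go to p0
p0 | 00011BB[B]B   read B → write B, move →, go to p2
p2 | 00011BBB[B]   read B → write 0, move ←, go to p2
p2 | 00011BB[B]0   read B → write 0, move ←, go to p2
p2 | 00011B[B]00   read B → write 0, move ←, go to p2
p2 | 00011[B]000   read B → write 0, move ←, go to p2
p2 | 0001[1]0000   read 1 → write 1, move →, go to p1
p1 | 00011[0]000   read 0 → write B, move ←, go to p2
p2 | 0001[1]B000   read 1 → write 1, move →, go to p1
p1 | 00011[B]000   read B → write 1, move ←, go to p2
p2 | 0001[1]1000   read 1 → write 1, move →, go to p1
p1 | 00011[1]000   read 1 → write 1, move ←, go to p0
p0 | 0001[1]1000   read 1 → write B, move →, go to p0
p0 | 0001B[1]000   read 1 → write B, move →, go to p0
p0 | 0001BB[0]00   read 0 → write 0, move →, go to p2
p2 | 0001BB0[0]0
At halt the head is at cell 7.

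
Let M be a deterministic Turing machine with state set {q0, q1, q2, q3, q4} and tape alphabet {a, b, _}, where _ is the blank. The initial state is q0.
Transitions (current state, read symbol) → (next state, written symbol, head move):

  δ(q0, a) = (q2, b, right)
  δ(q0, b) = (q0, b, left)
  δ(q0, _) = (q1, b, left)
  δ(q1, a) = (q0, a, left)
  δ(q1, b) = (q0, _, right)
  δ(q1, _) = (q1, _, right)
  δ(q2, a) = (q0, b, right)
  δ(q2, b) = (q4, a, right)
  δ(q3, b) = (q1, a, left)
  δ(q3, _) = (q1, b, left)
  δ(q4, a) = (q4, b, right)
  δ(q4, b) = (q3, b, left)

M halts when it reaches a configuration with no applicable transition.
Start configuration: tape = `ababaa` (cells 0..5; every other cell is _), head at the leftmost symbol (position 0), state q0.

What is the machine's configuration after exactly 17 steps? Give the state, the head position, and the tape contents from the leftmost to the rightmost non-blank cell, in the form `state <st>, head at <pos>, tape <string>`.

state q1, head at -1, tape bbaabaa

q0 | __[a]babaa   read a → write b, move right, go to q2
q2 | __b[b]abaa   read b → write a, move right, go to q4
q4 | __ba[a]baa   read a → write b, move right, go to q4
q4 | __bab[b]aa   read b → write b, move left, go to q3
q3 | __ba[b]baa   read b → write a, move left, go to q1
q1 | __b[a]abaa   read a → write a, move left, go to q0
q0 | __[b]aabaa   read b → write b, move left, go to q0
q0 | _[_]baabaa   read _ → write b, move left, go to q1
q1 | [_]bbaabaa   read _ → write _, move right, go to q1
q1 | _[b]baabaa   read b → write _, move right, go to q0
q0 | __[b]aabaa   read b → write b, move left, go to q0
q0 | _[_]baabaa   read _ → write b, move left, go to q1
q1 | [_]bbaabaa   read _ → write _, move right, go to q1
q1 | _[b]baabaa   read b → write _, move right, go to q0
q0 | __[b]aabaa   read b → write b, move left, go to q0
q0 | _[_]baabaa   read _ → write b, move left, go to q1
q1 | [_]bbaabaa   read _ → write _, move right, go to q1
q1 | _[b]baabaa
After 17 steps: state q1, head at -1, tape bbaabaa.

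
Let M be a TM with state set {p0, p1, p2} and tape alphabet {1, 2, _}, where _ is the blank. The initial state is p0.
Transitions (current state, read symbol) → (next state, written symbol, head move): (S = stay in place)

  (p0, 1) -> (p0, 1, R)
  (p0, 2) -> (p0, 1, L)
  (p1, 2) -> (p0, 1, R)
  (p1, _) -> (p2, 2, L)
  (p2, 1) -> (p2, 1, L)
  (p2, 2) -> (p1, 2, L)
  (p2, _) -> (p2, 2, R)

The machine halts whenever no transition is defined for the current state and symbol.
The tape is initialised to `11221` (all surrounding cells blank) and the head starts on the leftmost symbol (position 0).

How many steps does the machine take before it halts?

9

state=p0 head=0 tape=[1]1221_   (p0,1)→(p0,1,R)
state=p0 head=1 tape=1[1]221_   (p0,1)→(p0,1,R)
state=p0 head=2 tape=11[2]21_   (p0,2)→(p0,1,L)
state=p0 head=1 tape=1[1]121_   (p0,1)→(p0,1,R)
state=p0 head=2 tape=11[1]21_   (p0,1)→(p0,1,R)
state=p0 head=3 tape=111[2]1_   (p0,2)→(p0,1,L)
state=p0 head=2 tape=11[1]11_   (p0,1)→(p0,1,R)
state=p0 head=3 tape=111[1]1_   (p0,1)→(p0,1,R)
state=p0 head=4 tape=1111[1]_   (p0,1)→(p0,1,R)
state=p0 head=5 tape=11111[_]
M halts after 9 transitions.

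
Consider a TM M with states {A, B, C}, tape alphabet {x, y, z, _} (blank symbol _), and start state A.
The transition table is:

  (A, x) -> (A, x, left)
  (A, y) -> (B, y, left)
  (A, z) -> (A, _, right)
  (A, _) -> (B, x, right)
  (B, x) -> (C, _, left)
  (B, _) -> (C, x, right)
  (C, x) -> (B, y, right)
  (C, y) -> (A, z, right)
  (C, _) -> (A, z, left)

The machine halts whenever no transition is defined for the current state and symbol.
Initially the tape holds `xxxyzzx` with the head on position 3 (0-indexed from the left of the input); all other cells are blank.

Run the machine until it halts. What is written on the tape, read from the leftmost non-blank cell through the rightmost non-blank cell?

xyxzxyxz

A | xxx[y]zzx_   read y → write y, move left, go to B
B | xx[x]yzzx_   read x → write _, move left, go to C
C | x[x]_yzzx_   read x → write y, move right, go to B
B | xy[_]yzzx_   read _ → write x, move right, go to C
C | xyx[y]zzx_   read y → write z, move right, go to A
A | xyxz[z]zx_   read z → write _, move right, go to A
A | xyxz_[z]x_   read z → write _, move right, go to A
A | xyxz__[x]_   read x → write x, move left, go to A
A | xyxz_[_]x_   read _ → write x, move right, go to B
B | xyxz_x[x]_   read x → write _, move left, go to C
C | xyxz_[x]__   read x → write y, move right, go to B
B | xyxz_y[_]_   read _ → write x, move right, go to C
C | xyxz_yx[_]   read _ → write z, move left, go to A
A | xyxz_y[x]z   read x → write x, move left, go to A
A | xyxz_[y]xz   read y → write y, move left, go to B
B | xyxz[_]yxz   read _ → write x, move right, go to C
C | xyxzx[y]xz   read y → write z, move right, go to A
A | xyxzxz[x]z   read x → write x, move left, go to A
A | xyxzx[z]xz   read z → write _, move right, go to A
A | xyxzx_[x]z   read x → write x, move left, go to A
A | xyxzx[_]xz   read _ → write x, move right, go to B
B | xyxzxx[x]z   read x → write _, move left, go to C
C | xyxzx[x]_z   read x → write y, move right, go to B
B | xyxzxy[_]z   read _ → write x, move right, go to C
C | xyxzxyx[z]
The non-blank tape span at halt is xyxzxyxz.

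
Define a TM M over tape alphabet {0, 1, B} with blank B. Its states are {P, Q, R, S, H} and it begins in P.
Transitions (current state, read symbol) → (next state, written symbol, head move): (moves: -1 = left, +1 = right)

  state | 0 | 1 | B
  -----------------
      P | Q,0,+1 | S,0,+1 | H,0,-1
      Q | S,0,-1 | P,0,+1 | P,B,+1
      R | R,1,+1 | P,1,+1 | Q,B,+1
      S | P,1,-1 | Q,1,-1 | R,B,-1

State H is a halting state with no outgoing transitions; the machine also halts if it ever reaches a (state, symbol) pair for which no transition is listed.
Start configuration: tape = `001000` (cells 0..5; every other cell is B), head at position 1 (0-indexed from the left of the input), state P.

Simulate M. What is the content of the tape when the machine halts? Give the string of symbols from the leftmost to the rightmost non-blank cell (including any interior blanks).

P | 0[0]1000BB   read 0 → write 0, move +1, go to Q
Q | 00[1]000BB   read 1 → write 0, move +1, go to P
P | 000[0]00BB   read 0 → write 0, move +1, go to Q
Q | 0000[0]0BB   read 0 → write 0, move -1, go to S
S | 000[0]00BB   read 0 → write 1, move -1, go to P
P | 00[0]100BB   read 0 → write 0, move +1, go to Q
Q | 000[1]00BB   read 1 → write 0, move +1, go to P
P | 0000[0]0BB   read 0 → write 0, move +1, go to Q
Q | 00000[0]BB   read 0 → write 0, move -1, go to S
S | 0000[0]0BB   read 0 → write 1, move -1, go to P
P | 000[0]10BB   read 0 → write 0, move +1, go to Q
Q | 0000[1]0BB   read 1 → write 0, move +1, go to P
P | 00000[0]BB   read 0 → write 0, move +1, go to Q
Q | 000000[B]B   read B → write B, move +1, go to P
P | 000000B[B]   read B → write 0, move -1, go to H
H | 000000[B]0
The non-blank tape span at halt is 000000B0.

000000B0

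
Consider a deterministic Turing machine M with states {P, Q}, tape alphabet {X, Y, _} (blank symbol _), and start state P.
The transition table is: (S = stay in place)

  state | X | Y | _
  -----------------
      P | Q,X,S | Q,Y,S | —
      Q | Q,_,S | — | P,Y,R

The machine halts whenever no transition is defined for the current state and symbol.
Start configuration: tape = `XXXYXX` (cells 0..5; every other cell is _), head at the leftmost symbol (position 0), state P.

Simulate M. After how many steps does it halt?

P | [X]XXYXX   read X → write X, move S, go to Q
Q | [X]XXYXX   read X → write _, move S, go to Q
Q | [_]XXYXX   read _ → write Y, move R, go to P
P | Y[X]XYXX   read X → write X, move S, go to Q
Q | Y[X]XYXX   read X → write _, move S, go to Q
Q | Y[_]XYXX   read _ → write Y, move R, go to P
P | YY[X]YXX   read X → write X, move S, go to Q
Q | YY[X]YXX   read X → write _, move S, go to Q
Q | YY[_]YXX   read _ → write Y, move R, go to P
P | YYY[Y]XX   read Y → write Y, move S, go to Q
Q | YYY[Y]XX
M halts after 10 transitions.

10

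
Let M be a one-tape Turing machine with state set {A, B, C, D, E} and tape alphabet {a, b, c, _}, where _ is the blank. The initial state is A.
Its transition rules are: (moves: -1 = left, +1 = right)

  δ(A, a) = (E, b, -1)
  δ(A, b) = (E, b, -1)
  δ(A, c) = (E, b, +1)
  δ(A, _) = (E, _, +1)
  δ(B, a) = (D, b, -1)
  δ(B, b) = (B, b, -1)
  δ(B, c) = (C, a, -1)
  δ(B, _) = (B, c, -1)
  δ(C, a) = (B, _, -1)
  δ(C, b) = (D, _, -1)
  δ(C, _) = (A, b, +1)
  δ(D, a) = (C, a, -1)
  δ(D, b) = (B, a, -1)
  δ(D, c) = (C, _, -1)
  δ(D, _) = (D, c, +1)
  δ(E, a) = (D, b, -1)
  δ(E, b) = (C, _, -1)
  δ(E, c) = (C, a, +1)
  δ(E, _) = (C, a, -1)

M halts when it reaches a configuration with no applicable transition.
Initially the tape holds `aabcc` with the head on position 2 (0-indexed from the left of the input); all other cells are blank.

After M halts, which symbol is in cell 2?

_

A | __aa[b]cc   read b → write b, move -1, go to E
E | __a[a]bcc   read a → write b, move -1, go to D
D | __[a]bbcc   read a → write a, move -1, go to C
C | _[_]abbcc   read _ → write b, move +1, go to A
A | _b[a]bbcc   read a → write b, move -1, go to E
E | _[b]bbbcc   read b → write _, move -1, go to C
C | [_]_bbbcc   read _ → write b, move +1, go to A
A | b[_]bbbcc   read _ → write _, move +1, go to E
E | b_[b]bbcc   read b → write _, move -1, go to C
C | b[_]_bbcc   read _ → write b, move +1, go to A
A | bb[_]bbcc   read _ → write _, move +1, go to E
E | bb_[b]bcc   read b → write _, move -1, go to C
C | bb[_]_bcc   read _ → write b, move +1, go to A
A | bbb[_]bcc   read _ → write _, move +1, go to E
E | bbb_[b]cc   read b → write _, move -1, go to C
C | bbb[_]_cc   read _ → write b, move +1, go to A
A | bbbb[_]cc   read _ → write _, move +1, go to E
E | bbbb_[c]c   read c → write a, move +1, go to C
C | bbbb_a[c]
Cell 2 holds _ when M halts.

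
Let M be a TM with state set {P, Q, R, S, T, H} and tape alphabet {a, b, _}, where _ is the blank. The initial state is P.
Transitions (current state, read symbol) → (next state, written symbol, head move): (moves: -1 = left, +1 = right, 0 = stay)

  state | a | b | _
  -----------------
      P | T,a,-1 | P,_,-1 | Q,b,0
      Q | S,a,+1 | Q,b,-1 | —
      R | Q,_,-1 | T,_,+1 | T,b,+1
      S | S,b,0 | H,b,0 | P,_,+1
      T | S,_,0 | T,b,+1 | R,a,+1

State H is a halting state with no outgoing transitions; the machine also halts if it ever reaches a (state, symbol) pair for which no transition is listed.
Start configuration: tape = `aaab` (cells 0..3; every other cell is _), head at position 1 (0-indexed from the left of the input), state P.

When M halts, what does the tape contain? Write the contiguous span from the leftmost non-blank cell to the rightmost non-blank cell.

aab

state=P head=1 tape=a[a]ab   (P,a)→(T,a,-1)
state=T head=0 tape=[a]aab   (T,a)→(S,_,0)
state=S head=0 tape=[_]aab   (S,_)→(P,_,+1)
state=P head=1 tape=_[a]ab   (P,a)→(T,a,-1)
state=T head=0 tape=[_]aab   (T,_)→(R,a,+1)
state=R head=1 tape=a[a]ab   (R,a)→(Q,_,-1)
state=Q head=0 tape=[a]_ab   (Q,a)→(S,a,+1)
state=S head=1 tape=a[_]ab   (S,_)→(P,_,+1)
state=P head=2 tape=a_[a]b   (P,a)→(T,a,-1)
state=T head=1 tape=a[_]ab   (T,_)→(R,a,+1)
state=R head=2 tape=aa[a]b   (R,a)→(Q,_,-1)
state=Q head=1 tape=a[a]_b   (Q,a)→(S,a,+1)
state=S head=2 tape=aa[_]b   (S,_)→(P,_,+1)
state=P head=3 tape=aa_[b]   (P,b)→(P,_,-1)
state=P head=2 tape=aa[_]_   (P,_)→(Q,b,0)
state=Q head=2 tape=aa[b]_   (Q,b)→(Q,b,-1)
state=Q head=1 tape=a[a]b_   (Q,a)→(S,a,+1)
state=S head=2 tape=aa[b]_   (S,b)→(H,b,0)
state=H head=2 tape=aa[b]_
The non-blank tape span at halt is aab.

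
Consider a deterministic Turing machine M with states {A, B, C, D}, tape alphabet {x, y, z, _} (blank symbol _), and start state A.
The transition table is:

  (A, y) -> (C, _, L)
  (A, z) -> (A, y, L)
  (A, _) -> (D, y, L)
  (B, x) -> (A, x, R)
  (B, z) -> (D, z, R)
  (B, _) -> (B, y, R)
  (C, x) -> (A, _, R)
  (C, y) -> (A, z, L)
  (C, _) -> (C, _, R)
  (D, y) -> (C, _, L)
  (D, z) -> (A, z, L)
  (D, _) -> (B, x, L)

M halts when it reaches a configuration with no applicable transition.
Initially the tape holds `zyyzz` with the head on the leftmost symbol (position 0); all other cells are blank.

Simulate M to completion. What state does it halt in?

B

A | ___[z]yyzz   read z → write y, move L, go to A
A | __[_]yyyzz   read _ → write y, move L, go to D
D | _[_]yyyyzz   read _ → write x, move L, go to B
B | [_]xyyyyzz   read _ → write y, move R, go to B
B | y[x]yyyyzz   read x → write x, move R, go to A
A | yx[y]yyyzz   read y → write _, move L, go to C
C | y[x]_yyyzz   read x → write _, move R, go to A
A | y_[_]yyyzz   read _ → write y, move L, go to D
D | y[_]yyyyzz   read _ → write x, move L, go to B
B | [y]xyyyyzz
No transition is defined for (B, y); M halts in state B.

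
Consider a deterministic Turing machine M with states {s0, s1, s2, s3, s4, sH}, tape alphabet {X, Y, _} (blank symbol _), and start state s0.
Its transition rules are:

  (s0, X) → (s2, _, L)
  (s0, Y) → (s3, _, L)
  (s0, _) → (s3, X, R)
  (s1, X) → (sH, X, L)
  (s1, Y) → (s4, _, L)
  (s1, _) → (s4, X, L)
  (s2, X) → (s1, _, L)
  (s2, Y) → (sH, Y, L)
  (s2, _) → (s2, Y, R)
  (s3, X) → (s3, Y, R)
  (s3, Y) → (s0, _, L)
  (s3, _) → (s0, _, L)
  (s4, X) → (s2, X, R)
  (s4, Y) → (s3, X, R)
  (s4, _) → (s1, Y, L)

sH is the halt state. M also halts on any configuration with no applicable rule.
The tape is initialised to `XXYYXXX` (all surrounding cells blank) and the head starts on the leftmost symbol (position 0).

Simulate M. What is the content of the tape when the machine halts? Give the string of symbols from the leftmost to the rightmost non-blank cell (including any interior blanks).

YYYYYYXXX

state=s0 head=0 tape=__[X]XYYXXX   (s0,X)→(s2,_,L)
state=s2 head=-1 tape=_[_]_XYYXXX   (s2,_)→(s2,Y,R)
state=s2 head=0 tape=_Y[_]XYYXXX   (s2,_)→(s2,Y,R)
state=s2 head=1 tape=_YY[X]YYXXX   (s2,X)→(s1,_,L)
state=s1 head=0 tape=_Y[Y]_YYXXX   (s1,Y)→(s4,_,L)
state=s4 head=-1 tape=_[Y]__YYXXX   (s4,Y)→(s3,X,R)
state=s3 head=0 tape=_X[_]_YYXXX   (s3,_)→(s0,_,L)
state=s0 head=-1 tape=_[X]__YYXXX   (s0,X)→(s2,_,L)
state=s2 head=-2 tape=[_]___YYXXX   (s2,_)→(s2,Y,R)
state=s2 head=-1 tape=Y[_]__YYXXX   (s2,_)→(s2,Y,R)
state=s2 head=0 tape=YY[_]_YYXXX   (s2,_)→(s2,Y,R)
state=s2 head=1 tape=YYY[_]YYXXX   (s2,_)→(s2,Y,R)
state=s2 head=2 tape=YYYY[Y]YXXX   (s2,Y)→(sH,Y,L)
state=sH head=1 tape=YYY[Y]YYXXX
The non-blank tape span at halt is YYYYYYXXX.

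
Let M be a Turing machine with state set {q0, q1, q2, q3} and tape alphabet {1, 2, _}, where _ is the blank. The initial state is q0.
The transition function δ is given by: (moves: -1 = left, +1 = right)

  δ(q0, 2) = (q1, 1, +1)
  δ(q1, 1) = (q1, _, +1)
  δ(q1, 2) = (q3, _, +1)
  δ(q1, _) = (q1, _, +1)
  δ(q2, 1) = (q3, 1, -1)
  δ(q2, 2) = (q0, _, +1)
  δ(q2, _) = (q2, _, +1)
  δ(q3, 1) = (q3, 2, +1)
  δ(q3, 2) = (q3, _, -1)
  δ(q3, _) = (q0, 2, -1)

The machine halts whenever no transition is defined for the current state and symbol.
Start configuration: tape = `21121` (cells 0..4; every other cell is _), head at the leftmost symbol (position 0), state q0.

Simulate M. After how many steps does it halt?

9

state=q0 head=0 tape=[2]1121__   (q0,2)→(q1,1,+1)
state=q1 head=1 tape=1[1]121__   (q1,1)→(q1,_,+1)
state=q1 head=2 tape=1_[1]21__   (q1,1)→(q1,_,+1)
state=q1 head=3 tape=1__[2]1__   (q1,2)→(q3,_,+1)
state=q3 head=4 tape=1___[1]__   (q3,1)→(q3,2,+1)
state=q3 head=5 tape=1___2[_]_   (q3,_)→(q0,2,-1)
state=q0 head=4 tape=1___[2]2_   (q0,2)→(q1,1,+1)
state=q1 head=5 tape=1___1[2]_   (q1,2)→(q3,_,+1)
state=q3 head=6 tape=1___1_[_]   (q3,_)→(q0,2,-1)
state=q0 head=5 tape=1___1[_]2
M halts after 9 transitions.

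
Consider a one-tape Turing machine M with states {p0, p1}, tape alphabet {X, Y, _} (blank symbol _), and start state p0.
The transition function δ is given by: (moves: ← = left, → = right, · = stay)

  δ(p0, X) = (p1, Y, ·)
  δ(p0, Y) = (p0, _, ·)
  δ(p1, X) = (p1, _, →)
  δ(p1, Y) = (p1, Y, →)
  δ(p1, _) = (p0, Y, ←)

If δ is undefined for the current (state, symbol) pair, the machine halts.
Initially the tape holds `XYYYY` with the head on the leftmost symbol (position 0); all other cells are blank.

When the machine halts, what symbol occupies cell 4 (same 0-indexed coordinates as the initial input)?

_

p0 | [X]YYYY_   read X → write Y, move ·, go to p1
p1 | [Y]YYYY_   read Y → write Y, move →, go to p1
p1 | Y[Y]YYY_   read Y → write Y, move →, go to p1
p1 | YY[Y]YY_   read Y → write Y, move →, go to p1
p1 | YYY[Y]Y_   read Y → write Y, move →, go to p1
p1 | YYYY[Y]_   read Y → write Y, move →, go to p1
p1 | YYYYY[_]   read _ → write Y, move ←, go to p0
p0 | YYYY[Y]Y   read Y → write _, move ·, go to p0
p0 | YYYY[_]Y
Cell 4 holds _ when M halts.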